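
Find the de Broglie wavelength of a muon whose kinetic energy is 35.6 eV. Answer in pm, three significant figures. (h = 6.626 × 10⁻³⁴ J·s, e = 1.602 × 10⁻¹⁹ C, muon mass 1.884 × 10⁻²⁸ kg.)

KE = 35.6 eV = 5.703 × 10⁻¹⁸ J.
p = √(2mKE) = √(2 × 1.884 × 10⁻²⁸ × 5.703 × 10⁻¹⁸) = 4.636 × 10⁻²³ kg·m/s.
λ = h/p = 6.626 × 10⁻³⁴ / 4.636 × 10⁻²³ = 1.43 × 10⁻¹¹ m = 14.3 pm.

λ = 14.3 pm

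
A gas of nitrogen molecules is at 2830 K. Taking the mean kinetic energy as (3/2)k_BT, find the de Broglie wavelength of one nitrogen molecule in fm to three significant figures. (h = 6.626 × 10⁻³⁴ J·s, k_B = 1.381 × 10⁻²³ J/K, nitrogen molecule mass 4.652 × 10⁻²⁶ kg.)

λ = 8970 fm

KE = (3/2)k_BT = 1.5 × 1.381 × 10⁻²³ × 2830 = 5.862 × 10⁻²⁰ J.
p = √(2mKE) = √(2 × 4.652 × 10⁻²⁶ × 5.862 × 10⁻²⁰) = 7.385 × 10⁻²³ kg·m/s.
λ = h/p = 8.97 × 10⁻¹² m = 8970 fm.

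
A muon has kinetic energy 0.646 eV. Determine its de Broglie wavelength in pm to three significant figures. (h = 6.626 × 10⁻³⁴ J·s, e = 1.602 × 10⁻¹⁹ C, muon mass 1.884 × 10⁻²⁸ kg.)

KE = 0.646 eV = 1.035 × 10⁻¹⁹ J.
p = √(2mKE) = √(2 × 1.884 × 10⁻²⁸ × 1.035 × 10⁻¹⁹) = 6.245 × 10⁻²⁴ kg·m/s.
λ = h/p = 6.626 × 10⁻³⁴ / 6.245 × 10⁻²⁴ = 1.06 × 10⁻¹⁰ m = 106 pm.

λ = 106 pm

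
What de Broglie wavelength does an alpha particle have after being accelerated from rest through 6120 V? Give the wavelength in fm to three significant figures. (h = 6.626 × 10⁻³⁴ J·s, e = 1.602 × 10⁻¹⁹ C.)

KE = 2eV = 2 × 1.602 × 10⁻¹⁹ × 6120 = 1.961 × 10⁻¹⁵ J.
p = √(2mKE) = √(2 × 6.645 × 10⁻²⁷ × 1.961 × 10⁻¹⁵) = 5.105 × 10⁻²¹ kg·m/s.
λ = h/p = 6.626 × 10⁻³⁴ / 5.105 × 10⁻²¹ = 1.30 × 10⁻¹³ m = 130 fm.

λ = 130 fm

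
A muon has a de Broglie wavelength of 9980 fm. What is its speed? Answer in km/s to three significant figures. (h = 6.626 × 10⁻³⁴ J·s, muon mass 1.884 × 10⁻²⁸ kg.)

p = h/λ = 6.626 × 10⁻³⁴ / 9.980 × 10⁻¹² = 6.639 × 10⁻²³ kg·m/s.
v = p/m = 6.639 × 10⁻²³ / 1.884 × 10⁻²⁸ = 3.52 × 10⁵ m/s = 352 km/s.

v = 352 km/s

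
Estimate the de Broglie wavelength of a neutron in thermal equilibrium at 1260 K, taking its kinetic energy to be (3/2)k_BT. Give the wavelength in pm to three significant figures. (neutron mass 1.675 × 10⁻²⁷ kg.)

KE = (3/2)k_BT = 1.5 × 1.381 × 10⁻²³ × 1260 = 2.610 × 10⁻²⁰ J.
p = √(2mKE) = √(2 × 1.675 × 10⁻²⁷ × 2.610 × 10⁻²⁰) = 9.351 × 10⁻²⁴ kg·m/s.
λ = h/p = 7.09 × 10⁻¹¹ m = 70.9 pm.

λ = 70.9 pm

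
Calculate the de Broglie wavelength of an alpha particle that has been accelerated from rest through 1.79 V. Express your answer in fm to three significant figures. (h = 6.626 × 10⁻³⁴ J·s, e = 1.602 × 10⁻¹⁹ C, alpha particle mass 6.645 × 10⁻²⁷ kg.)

KE = 2eV = 2 × 1.602 × 10⁻¹⁹ × 1.790 = 5.735 × 10⁻¹⁹ J.
p = √(2mKE) = √(2 × 6.645 × 10⁻²⁷ × 5.735 × 10⁻¹⁹) = 8.730 × 10⁻²³ kg·m/s.
λ = h/p = 6.626 × 10⁻³⁴ / 8.730 × 10⁻²³ = 7.59 × 10⁻¹² m = 7590 fm.

λ = 7590 fm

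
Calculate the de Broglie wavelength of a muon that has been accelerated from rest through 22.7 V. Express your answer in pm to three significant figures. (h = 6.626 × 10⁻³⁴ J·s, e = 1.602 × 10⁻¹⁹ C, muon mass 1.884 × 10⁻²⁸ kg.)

λ = 17.9 pm

KE = eV = 1.602 × 10⁻¹⁹ × 22.70 = 3.637 × 10⁻¹⁸ J.
p = √(2mKE) = √(2 × 1.884 × 10⁻²⁸ × 3.637 × 10⁻¹⁸) = 3.702 × 10⁻²³ kg·m/s.
λ = h/p = 6.626 × 10⁻³⁴ / 3.702 × 10⁻²³ = 1.79 × 10⁻¹¹ m = 17.9 pm.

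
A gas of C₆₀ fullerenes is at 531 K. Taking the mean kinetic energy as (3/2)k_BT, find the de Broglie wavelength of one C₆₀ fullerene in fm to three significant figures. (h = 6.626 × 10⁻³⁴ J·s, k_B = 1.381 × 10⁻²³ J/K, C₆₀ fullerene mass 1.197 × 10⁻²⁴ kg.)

KE = (3/2)k_BT = 1.5 × 1.381 × 10⁻²³ × 531 = 1.100 × 10⁻²⁰ J.
p = √(2mKE) = √(2 × 1.197 × 10⁻²⁴ × 1.100 × 10⁻²⁰) = 1.623 × 10⁻²² kg·m/s.
λ = h/p = 4.08 × 10⁻¹² m = 4080 fm.

λ = 4080 fm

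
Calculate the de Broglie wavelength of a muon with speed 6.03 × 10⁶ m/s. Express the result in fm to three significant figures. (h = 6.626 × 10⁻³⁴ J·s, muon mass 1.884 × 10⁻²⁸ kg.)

p = mv = 1.884 × 10⁻²⁸ × 6.03 × 10⁶ = 1.136 × 10⁻²¹ kg·m/s.
λ = h/p = 6.626 × 10⁻³⁴ / 1.136 × 10⁻²¹ = 5.83 × 10⁻¹³ m = 583 fm.

λ = 583 fm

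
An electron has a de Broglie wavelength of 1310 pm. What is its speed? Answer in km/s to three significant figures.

p = h/λ = 6.626 × 10⁻³⁴ / 1.310 × 10⁻⁹ = 5.058 × 10⁻²⁵ kg·m/s.
v = p/m = 5.058 × 10⁻²⁵ / 9.109 × 10⁻³¹ = 5.55 × 10⁵ m/s = 555 km/s.

v = 555 km/s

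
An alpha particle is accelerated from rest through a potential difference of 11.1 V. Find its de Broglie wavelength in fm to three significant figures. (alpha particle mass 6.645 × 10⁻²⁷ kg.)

KE = 2eV = 2 × 1.602 × 10⁻¹⁹ × 11.10 = 3.556 × 10⁻¹⁸ J.
p = √(2mKE) = √(2 × 6.645 × 10⁻²⁷ × 3.556 × 10⁻¹⁸) = 2.174 × 10⁻²² kg·m/s.
λ = h/p = 6.626 × 10⁻³⁴ / 2.174 × 10⁻²² = 3.05 × 10⁻¹² m = 3050 fm.

λ = 3050 fm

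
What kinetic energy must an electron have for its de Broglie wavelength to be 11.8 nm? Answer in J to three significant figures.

p = h/λ = 6.626 × 10⁻³⁴ / 1.180 × 10⁻⁸ = 5.615 × 10⁻²⁶ kg·m/s.
KE = p²/(2m) = (5.615 × 10⁻²⁶)² / (2 × 9.109 × 10⁻³¹) = 1.731 × 10⁻²¹ J = 1.73 × 10⁻²¹ J.

KE = 1.73 × 10⁻²¹ J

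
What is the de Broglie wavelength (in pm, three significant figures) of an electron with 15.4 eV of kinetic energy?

λ = 313 pm

KE = 15.4 eV = 2.467 × 10⁻¹⁸ J.
p = √(2mKE) = √(2 × 9.109 × 10⁻³¹ × 2.467 × 10⁻¹⁸) = 2.120 × 10⁻²⁴ kg·m/s.
λ = h/p = 6.626 × 10⁻³⁴ / 2.120 × 10⁻²⁴ = 3.13 × 10⁻¹⁰ m = 313 pm.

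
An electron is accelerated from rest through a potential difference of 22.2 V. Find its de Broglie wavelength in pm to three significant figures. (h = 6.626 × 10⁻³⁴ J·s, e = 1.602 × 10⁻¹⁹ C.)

KE = eV = 1.602 × 10⁻¹⁹ × 22.20 = 3.556 × 10⁻¹⁸ J.
p = √(2mKE) = √(2 × 9.109 × 10⁻³¹ × 3.556 × 10⁻¹⁸) = 2.545 × 10⁻²⁴ kg·m/s.
λ = h/p = 6.626 × 10⁻³⁴ / 2.545 × 10⁻²⁴ = 2.60 × 10⁻¹⁰ m = 260 pm.

λ = 260 pm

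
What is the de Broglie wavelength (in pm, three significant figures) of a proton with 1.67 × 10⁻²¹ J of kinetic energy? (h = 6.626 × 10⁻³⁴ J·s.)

p = √(2mKE) = √(2 × 1.673 × 10⁻²⁷ × 1.670 × 10⁻²¹) = 2.364 × 10⁻²⁴ kg·m/s.
λ = h/p = 6.626 × 10⁻³⁴ / 2.364 × 10⁻²⁴ = 2.80 × 10⁻¹⁰ m = 280 pm.

λ = 280 pm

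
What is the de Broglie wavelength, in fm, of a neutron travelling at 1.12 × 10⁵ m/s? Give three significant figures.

p = mv = 1.675 × 10⁻²⁷ × 1.12 × 10⁵ = 1.876 × 10⁻²² kg·m/s.
λ = h/p = 6.626 × 10⁻³⁴ / 1.876 × 10⁻²² = 3.53 × 10⁻¹² m = 3530 fm.

λ = 3530 fm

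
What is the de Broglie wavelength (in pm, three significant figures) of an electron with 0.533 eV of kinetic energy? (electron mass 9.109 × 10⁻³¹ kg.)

KE = 0.533 eV = 8.539 × 10⁻²⁰ J.
p = √(2mKE) = √(2 × 9.109 × 10⁻³¹ × 8.539 × 10⁻²⁰) = 3.944 × 10⁻²⁵ kg·m/s.
λ = h/p = 6.626 × 10⁻³⁴ / 3.944 × 10⁻²⁵ = 1.68 × 10⁻⁹ m = 1680 pm.

λ = 1680 pm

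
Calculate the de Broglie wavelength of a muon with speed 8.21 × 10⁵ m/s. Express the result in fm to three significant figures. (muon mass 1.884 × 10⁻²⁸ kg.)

p = mv = 1.884 × 10⁻²⁸ × 8.21 × 10⁵ = 1.547 × 10⁻²² kg·m/s.
λ = h/p = 6.626 × 10⁻³⁴ / 1.547 × 10⁻²² = 4.28 × 10⁻¹² m = 4280 fm.

λ = 4280 fm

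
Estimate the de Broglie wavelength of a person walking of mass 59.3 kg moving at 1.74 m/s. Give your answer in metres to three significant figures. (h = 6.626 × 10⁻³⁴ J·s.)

λ = 6.42 × 10⁻³⁶ m

p = mv = 59.3 × 1.74 = 1.032 × 10² kg·m/s.
λ = h/p = 6.626 × 10⁻³⁴ / 1.032 × 10² = 6.42 × 10⁻³⁶ m.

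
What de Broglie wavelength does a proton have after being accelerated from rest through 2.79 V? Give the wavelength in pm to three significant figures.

KE = eV = 1.602 × 10⁻¹⁹ × 2.790 = 4.470 × 10⁻¹⁹ J.
p = √(2mKE) = √(2 × 1.673 × 10⁻²⁷ × 4.470 × 10⁻¹⁹) = 3.867 × 10⁻²³ kg·m/s.
λ = h/p = 6.626 × 10⁻³⁴ / 3.867 × 10⁻²³ = 1.71 × 10⁻¹¹ m = 17.1 pm.

λ = 17.1 pm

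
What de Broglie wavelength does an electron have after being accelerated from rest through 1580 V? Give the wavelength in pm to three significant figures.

KE = eV = 1.602 × 10⁻¹⁹ × 1580 = 2.531 × 10⁻¹⁶ J.
p = √(2mKE) = √(2 × 9.109 × 10⁻³¹ × 2.531 × 10⁻¹⁶) = 2.147 × 10⁻²³ kg·m/s.
λ = h/p = 6.626 × 10⁻³⁴ / 2.147 × 10⁻²³ = 3.09 × 10⁻¹¹ m = 30.9 pm.

λ = 30.9 pm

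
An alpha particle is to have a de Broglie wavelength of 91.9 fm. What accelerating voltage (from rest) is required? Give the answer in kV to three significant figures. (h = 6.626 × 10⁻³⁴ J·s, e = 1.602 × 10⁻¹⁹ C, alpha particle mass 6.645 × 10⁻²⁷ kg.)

V = 12.2 kV

p = h/λ = 6.626 × 10⁻³⁴ / 9.190 × 10⁻¹⁴ = 7.210 × 10⁻²¹ kg·m/s.
KE = p²/(2m) = 3.912 × 10⁻¹⁵ J.
V = KE/2e = 3.912 × 10⁻¹⁵ / (2 × 1.602 × 10⁻¹⁹) = 12.2 kV.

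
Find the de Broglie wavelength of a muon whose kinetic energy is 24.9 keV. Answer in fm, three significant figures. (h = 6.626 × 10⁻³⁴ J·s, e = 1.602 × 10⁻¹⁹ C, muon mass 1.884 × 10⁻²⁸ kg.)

KE = 24.9 keV = 3.989 × 10⁻¹⁵ J.
p = √(2mKE) = √(2 × 1.884 × 10⁻²⁸ × 3.989 × 10⁻¹⁵) = 1.226 × 10⁻²¹ kg·m/s.
λ = h/p = 6.626 × 10⁻³⁴ / 1.226 × 10⁻²¹ = 5.40 × 10⁻¹³ m = 540 fm.

λ = 540 fm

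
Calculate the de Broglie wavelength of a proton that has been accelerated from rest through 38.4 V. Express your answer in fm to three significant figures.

λ = 4620 fm

KE = eV = 1.602 × 10⁻¹⁹ × 38.40 = 6.152 × 10⁻¹⁸ J.
p = √(2mKE) = √(2 × 1.673 × 10⁻²⁷ × 6.152 × 10⁻¹⁸) = 1.435 × 10⁻²² kg·m/s.
λ = h/p = 6.626 × 10⁻³⁴ / 1.435 × 10⁻²² = 4.62 × 10⁻¹² m = 4620 fm.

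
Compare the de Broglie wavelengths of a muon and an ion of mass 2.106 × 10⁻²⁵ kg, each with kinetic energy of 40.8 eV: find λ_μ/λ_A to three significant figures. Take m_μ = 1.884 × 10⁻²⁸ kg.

λ_μ/λ_A = 33.4

At fixed KE, p = √(2mKE) so λ = h/p ∝ 1/√m.
λ_μ/λ_A = √(m_A/m_μ) = √(2.106 × 10⁻²⁵/1.884 × 10⁻²⁸) = √(1118) = 33.4.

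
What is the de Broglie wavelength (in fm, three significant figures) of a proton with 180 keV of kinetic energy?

KE = 180 keV = 2.884 × 10⁻¹⁴ J.
p = √(2mKE) = √(2 × 1.673 × 10⁻²⁷ × 2.884 × 10⁻¹⁴) = 9.823 × 10⁻²¹ kg·m/s.
λ = h/p = 6.626 × 10⁻³⁴ / 9.823 × 10⁻²¹ = 6.75 × 10⁻¹⁴ m = 67.5 fm.

λ = 67.5 fm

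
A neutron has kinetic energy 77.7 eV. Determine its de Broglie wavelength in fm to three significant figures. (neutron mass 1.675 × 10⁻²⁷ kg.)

KE = 77.7 eV = 1.245 × 10⁻¹⁷ J.
p = √(2mKE) = √(2 × 1.675 × 10⁻²⁷ × 1.245 × 10⁻¹⁷) = 2.042 × 10⁻²² kg·m/s.
λ = h/p = 6.626 × 10⁻³⁴ / 2.042 × 10⁻²² = 3.24 × 10⁻¹² m = 3240 fm.

λ = 3240 fm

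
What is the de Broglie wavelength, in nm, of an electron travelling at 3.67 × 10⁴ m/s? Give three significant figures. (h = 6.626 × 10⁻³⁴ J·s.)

λ = 19.8 nm

p = mv = 9.109 × 10⁻³¹ × 3.67 × 10⁴ = 3.343 × 10⁻²⁶ kg·m/s.
λ = h/p = 6.626 × 10⁻³⁴ / 3.343 × 10⁻²⁶ = 1.98 × 10⁻⁸ m = 19.8 nm.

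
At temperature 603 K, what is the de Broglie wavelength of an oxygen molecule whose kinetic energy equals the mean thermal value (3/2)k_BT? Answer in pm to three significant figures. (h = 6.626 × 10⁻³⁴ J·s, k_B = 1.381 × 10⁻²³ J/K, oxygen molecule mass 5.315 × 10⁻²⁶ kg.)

KE = (3/2)k_BT = 1.5 × 1.381 × 10⁻²³ × 603 = 1.249 × 10⁻²⁰ J.
p = √(2mKE) = √(2 × 5.315 × 10⁻²⁶ × 1.249 × 10⁻²⁰) = 3.644 × 10⁻²³ kg·m/s.
λ = h/p = 1.82 × 10⁻¹¹ m = 18.2 pm.

λ = 18.2 pm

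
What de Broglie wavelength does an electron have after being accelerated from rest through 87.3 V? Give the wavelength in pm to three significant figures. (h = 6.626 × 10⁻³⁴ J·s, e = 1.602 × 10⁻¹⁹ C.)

KE = eV = 1.602 × 10⁻¹⁹ × 87.30 = 1.399 × 10⁻¹⁷ J.
p = √(2mKE) = √(2 × 9.109 × 10⁻³¹ × 1.399 × 10⁻¹⁷) = 5.048 × 10⁻²⁴ kg·m/s.
λ = h/p = 6.626 × 10⁻³⁴ / 5.048 × 10⁻²⁴ = 1.31 × 10⁻¹⁰ m = 131 pm.

λ = 131 pm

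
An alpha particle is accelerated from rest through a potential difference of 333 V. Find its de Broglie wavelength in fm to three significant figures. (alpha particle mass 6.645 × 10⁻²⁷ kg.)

λ = 556 fm

KE = 2eV = 2 × 1.602 × 10⁻¹⁹ × 333.0 = 1.067 × 10⁻¹⁶ J.
p = √(2mKE) = √(2 × 6.645 × 10⁻²⁷ × 1.067 × 10⁻¹⁶) = 1.191 × 10⁻²¹ kg·m/s.
λ = h/p = 6.626 × 10⁻³⁴ / 1.191 × 10⁻²¹ = 5.56 × 10⁻¹³ m = 556 fm.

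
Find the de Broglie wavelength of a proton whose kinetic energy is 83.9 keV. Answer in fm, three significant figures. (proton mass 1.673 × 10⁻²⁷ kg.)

λ = 98.8 fm

KE = 83.9 keV = 1.344 × 10⁻¹⁴ J.
p = √(2mKE) = √(2 × 1.673 × 10⁻²⁷ × 1.344 × 10⁻¹⁴) = 6.706 × 10⁻²¹ kg·m/s.
λ = h/p = 6.626 × 10⁻³⁴ / 6.706 × 10⁻²¹ = 9.88 × 10⁻¹⁴ m = 98.8 fm.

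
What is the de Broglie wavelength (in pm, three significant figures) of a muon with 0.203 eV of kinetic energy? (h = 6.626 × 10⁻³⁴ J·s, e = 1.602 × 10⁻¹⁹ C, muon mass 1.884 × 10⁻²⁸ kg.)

KE = 0.203 eV = 3.252 × 10⁻²⁰ J.
p = √(2mKE) = √(2 × 1.884 × 10⁻²⁸ × 3.252 × 10⁻²⁰) = 3.501 × 10⁻²⁴ kg·m/s.
λ = h/p = 6.626 × 10⁻³⁴ / 3.501 × 10⁻²⁴ = 1.89 × 10⁻¹⁰ m = 189 pm.

λ = 189 pm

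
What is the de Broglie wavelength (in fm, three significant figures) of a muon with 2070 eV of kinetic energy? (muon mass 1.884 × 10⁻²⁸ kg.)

λ = 1870 fm

KE = 2070 eV = 3.316 × 10⁻¹⁶ J.
p = √(2mKE) = √(2 × 1.884 × 10⁻²⁸ × 3.316 × 10⁻¹⁶) = 3.535 × 10⁻²² kg·m/s.
λ = h/p = 6.626 × 10⁻³⁴ / 3.535 × 10⁻²² = 1.87 × 10⁻¹² m = 1870 fm.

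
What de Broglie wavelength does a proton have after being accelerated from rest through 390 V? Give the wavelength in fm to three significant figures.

λ = 1450 fm

KE = eV = 1.602 × 10⁻¹⁹ × 390.0 = 6.248 × 10⁻¹⁷ J.
p = √(2mKE) = √(2 × 1.673 × 10⁻²⁷ × 6.248 × 10⁻¹⁷) = 4.572 × 10⁻²² kg·m/s.
λ = h/p = 6.626 × 10⁻³⁴ / 4.572 × 10⁻²² = 1.45 × 10⁻¹² m = 1450 fm.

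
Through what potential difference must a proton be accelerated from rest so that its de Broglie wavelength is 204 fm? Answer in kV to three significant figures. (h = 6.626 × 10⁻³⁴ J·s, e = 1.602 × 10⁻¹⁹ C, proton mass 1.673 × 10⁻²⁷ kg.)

V = 19.7 kV

p = h/λ = 6.626 × 10⁻³⁴ / 2.040 × 10⁻¹³ = 3.248 × 10⁻²¹ kg·m/s.
KE = p²/(2m) = 3.153 × 10⁻¹⁵ J.
V = KE/e = 3.153 × 10⁻¹⁵ / (1.602 × 10⁻¹⁹) = 19.7 kV.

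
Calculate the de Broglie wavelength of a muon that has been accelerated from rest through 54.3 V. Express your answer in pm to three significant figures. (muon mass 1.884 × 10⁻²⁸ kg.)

λ = 11.6 pm

KE = eV = 1.602 × 10⁻¹⁹ × 54.30 = 8.699 × 10⁻¹⁸ J.
p = √(2mKE) = √(2 × 1.884 × 10⁻²⁸ × 8.699 × 10⁻¹⁸) = 5.725 × 10⁻²³ kg·m/s.
λ = h/p = 6.626 × 10⁻³⁴ / 5.725 × 10⁻²³ = 1.16 × 10⁻¹¹ m = 11.6 pm.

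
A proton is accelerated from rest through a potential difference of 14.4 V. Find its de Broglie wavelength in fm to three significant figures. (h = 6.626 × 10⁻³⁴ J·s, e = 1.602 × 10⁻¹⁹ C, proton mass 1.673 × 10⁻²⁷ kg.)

λ = 7540 fm

KE = eV = 1.602 × 10⁻¹⁹ × 14.40 = 2.307 × 10⁻¹⁸ J.
p = √(2mKE) = √(2 × 1.673 × 10⁻²⁷ × 2.307 × 10⁻¹⁸) = 8.786 × 10⁻²³ kg·m/s.
λ = h/p = 6.626 × 10⁻³⁴ / 8.786 × 10⁻²³ = 7.54 × 10⁻¹² m = 7540 fm.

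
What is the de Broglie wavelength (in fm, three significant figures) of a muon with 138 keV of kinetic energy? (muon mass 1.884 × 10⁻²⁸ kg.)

λ = 230 fm

KE = 138 keV = 2.211 × 10⁻¹⁴ J.
p = √(2mKE) = √(2 × 1.884 × 10⁻²⁸ × 2.211 × 10⁻¹⁴) = 2.886 × 10⁻²¹ kg·m/s.
λ = h/p = 6.626 × 10⁻³⁴ / 2.886 × 10⁻²¹ = 2.30 × 10⁻¹³ m = 230 fm.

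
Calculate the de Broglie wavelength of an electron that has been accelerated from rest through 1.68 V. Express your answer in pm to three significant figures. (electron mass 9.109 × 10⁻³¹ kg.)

λ = 946 pm

KE = eV = 1.602 × 10⁻¹⁹ × 1.680 = 2.691 × 10⁻¹⁹ J.
p = √(2mKE) = √(2 × 9.109 × 10⁻³¹ × 2.691 × 10⁻¹⁹) = 7.002 × 10⁻²⁵ kg·m/s.
λ = h/p = 6.626 × 10⁻³⁴ / 7.002 × 10⁻²⁵ = 9.46 × 10⁻¹⁰ m = 946 pm.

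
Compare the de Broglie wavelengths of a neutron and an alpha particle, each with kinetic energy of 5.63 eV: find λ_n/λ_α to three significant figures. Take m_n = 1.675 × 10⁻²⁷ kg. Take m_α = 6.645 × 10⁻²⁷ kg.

At fixed KE, p = √(2mKE) so λ = h/p ∝ 1/√m.
λ_n/λ_α = √(m_α/m_n) = √(6.645 × 10⁻²⁷/1.675 × 10⁻²⁷) = √(3.967) = 1.99.

λ_n/λ_α = 1.99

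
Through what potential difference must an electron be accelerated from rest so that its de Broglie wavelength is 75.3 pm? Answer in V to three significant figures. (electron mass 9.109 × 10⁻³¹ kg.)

p = h/λ = 6.626 × 10⁻³⁴ / 7.530 × 10⁻¹¹ = 8.799 × 10⁻²⁴ kg·m/s.
KE = p²/(2m) = 4.250 × 10⁻¹⁷ J.
V = KE/e = 4.250 × 10⁻¹⁷ / (1.602 × 10⁻¹⁹) = 265 V.

V = 265 V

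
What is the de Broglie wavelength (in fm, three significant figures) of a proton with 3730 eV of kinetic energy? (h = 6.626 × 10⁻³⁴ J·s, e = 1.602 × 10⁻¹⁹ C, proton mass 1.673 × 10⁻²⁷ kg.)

λ = 469 fm

KE = 3730 eV = 5.975 × 10⁻¹⁶ J.
p = √(2mKE) = √(2 × 1.673 × 10⁻²⁷ × 5.975 × 10⁻¹⁶) = 1.414 × 10⁻²¹ kg·m/s.
λ = h/p = 6.626 × 10⁻³⁴ / 1.414 × 10⁻²¹ = 4.69 × 10⁻¹³ m = 469 fm.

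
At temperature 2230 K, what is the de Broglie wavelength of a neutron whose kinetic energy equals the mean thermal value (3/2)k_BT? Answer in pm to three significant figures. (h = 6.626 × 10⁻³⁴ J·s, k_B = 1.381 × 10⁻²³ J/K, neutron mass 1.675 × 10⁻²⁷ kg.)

KE = (3/2)k_BT = 1.5 × 1.381 × 10⁻²³ × 2230 = 4.619 × 10⁻²⁰ J.
p = √(2mKE) = √(2 × 1.675 × 10⁻²⁷ × 4.619 × 10⁻²⁰) = 1.244 × 10⁻²³ kg·m/s.
λ = h/p = 5.33 × 10⁻¹¹ m = 53.3 pm.

λ = 53.3 pm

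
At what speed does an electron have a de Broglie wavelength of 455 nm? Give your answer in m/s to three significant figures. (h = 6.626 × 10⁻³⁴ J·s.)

v = 1600 m/s

p = h/λ = 6.626 × 10⁻³⁴ / 4.550 × 10⁻⁷ = 1.456 × 10⁻²⁷ kg·m/s.
v = p/m = 1.456 × 10⁻²⁷ / 9.109 × 10⁻³¹ = 1.60 × 10³ m/s = 1600 m/s.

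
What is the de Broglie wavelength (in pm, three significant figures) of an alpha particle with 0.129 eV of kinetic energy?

λ = 40.0 pm

KE = 0.129 eV = 2.067 × 10⁻²⁰ J.
p = √(2mKE) = √(2 × 6.645 × 10⁻²⁷ × 2.067 × 10⁻²⁰) = 1.657 × 10⁻²³ kg·m/s.
λ = h/p = 6.626 × 10⁻³⁴ / 1.657 × 10⁻²³ = 4.00 × 10⁻¹¹ m = 40.0 pm.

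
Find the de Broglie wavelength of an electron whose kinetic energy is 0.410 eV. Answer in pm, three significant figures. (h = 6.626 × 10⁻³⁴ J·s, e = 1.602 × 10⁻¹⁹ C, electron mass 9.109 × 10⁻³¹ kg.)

KE = 0.410 eV = 6.568 × 10⁻²⁰ J.
p = √(2mKE) = √(2 × 9.109 × 10⁻³¹ × 6.568 × 10⁻²⁰) = 3.459 × 10⁻²⁵ kg·m/s.
λ = h/p = 6.626 × 10⁻³⁴ / 3.459 × 10⁻²⁵ = 1.92 × 10⁻⁹ m = 1920 pm.

λ = 1920 pm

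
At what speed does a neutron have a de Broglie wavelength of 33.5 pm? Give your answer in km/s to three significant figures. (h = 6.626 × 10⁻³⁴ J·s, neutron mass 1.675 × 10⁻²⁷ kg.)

p = h/λ = 6.626 × 10⁻³⁴ / 3.350 × 10⁻¹¹ = 1.978 × 10⁻²³ kg·m/s.
v = p/m = 1.978 × 10⁻²³ / 1.675 × 10⁻²⁷ = 1.18 × 10⁴ m/s = 11.8 km/s.

v = 11.8 km/s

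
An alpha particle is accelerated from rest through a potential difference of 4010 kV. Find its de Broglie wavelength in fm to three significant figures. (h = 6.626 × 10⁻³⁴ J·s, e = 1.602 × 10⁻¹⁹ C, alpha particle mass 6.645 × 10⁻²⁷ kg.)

KE = 2eV = 2 × 1.602 × 10⁻¹⁹ × 4.010 × 10⁶ = 1.285 × 10⁻¹² J.
p = √(2mKE) = √(2 × 6.645 × 10⁻²⁷ × 1.285 × 10⁻¹²) = 1.307 × 10⁻¹⁹ kg·m/s.
λ = h/p = 6.626 × 10⁻³⁴ / 1.307 × 10⁻¹⁹ = 5.07 × 10⁻¹⁵ m = 5.07 fm.

λ = 5.07 fm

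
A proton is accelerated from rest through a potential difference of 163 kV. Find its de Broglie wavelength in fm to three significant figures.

λ = 70.9 fm

KE = eV = 1.602 × 10⁻¹⁹ × 1.630 × 10⁵ = 2.611 × 10⁻¹⁴ J.
p = √(2mKE) = √(2 × 1.673 × 10⁻²⁷ × 2.611 × 10⁻¹⁴) = 9.347 × 10⁻²¹ kg·m/s.
λ = h/p = 6.626 × 10⁻³⁴ / 9.347 × 10⁻²¹ = 7.09 × 10⁻¹⁴ m = 70.9 fm.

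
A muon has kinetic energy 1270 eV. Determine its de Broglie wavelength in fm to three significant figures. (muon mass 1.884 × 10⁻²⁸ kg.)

λ = 2390 fm

KE = 1270 eV = 2.035 × 10⁻¹⁶ J.
p = √(2mKE) = √(2 × 1.884 × 10⁻²⁸ × 2.035 × 10⁻¹⁶) = 2.769 × 10⁻²² kg·m/s.
λ = h/p = 6.626 × 10⁻³⁴ / 2.769 × 10⁻²² = 2.39 × 10⁻¹² m = 2390 fm.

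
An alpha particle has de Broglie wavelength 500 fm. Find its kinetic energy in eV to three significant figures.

p = h/λ = 6.626 × 10⁻³⁴ / 5.000 × 10⁻¹³ = 1.325 × 10⁻²¹ kg·m/s.
KE = p²/(2m) = (1.325 × 10⁻²¹)² / (2 × 6.645 × 10⁻²⁷) = 1.321 × 10⁻¹⁶ J = 825 eV.

KE = 825 eV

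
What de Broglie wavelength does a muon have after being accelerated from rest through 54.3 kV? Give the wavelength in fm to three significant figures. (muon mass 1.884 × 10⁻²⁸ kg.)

λ = 366 fm

KE = eV = 1.602 × 10⁻¹⁹ × 5.430 × 10⁴ = 8.699 × 10⁻¹⁵ J.
p = √(2mKE) = √(2 × 1.884 × 10⁻²⁸ × 8.699 × 10⁻¹⁵) = 1.810 × 10⁻²¹ kg·m/s.
λ = h/p = 6.626 × 10⁻³⁴ / 1.810 × 10⁻²¹ = 3.66 × 10⁻¹³ m = 366 fm.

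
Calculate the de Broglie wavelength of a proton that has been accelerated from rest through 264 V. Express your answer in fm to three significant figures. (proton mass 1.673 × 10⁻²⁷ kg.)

KE = eV = 1.602 × 10⁻¹⁹ × 264.0 = 4.229 × 10⁻¹⁷ J.
p = √(2mKE) = √(2 × 1.673 × 10⁻²⁷ × 4.229 × 10⁻¹⁷) = 3.762 × 10⁻²² kg·m/s.
λ = h/p = 6.626 × 10⁻³⁴ / 3.762 × 10⁻²² = 1.76 × 10⁻¹² m = 1760 fm.

λ = 1760 fm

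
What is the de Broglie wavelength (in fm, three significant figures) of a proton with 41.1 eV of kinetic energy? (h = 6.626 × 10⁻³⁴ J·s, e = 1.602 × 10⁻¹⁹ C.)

λ = 4460 fm

KE = 41.1 eV = 6.584 × 10⁻¹⁸ J.
p = √(2mKE) = √(2 × 1.673 × 10⁻²⁷ × 6.584 × 10⁻¹⁸) = 1.484 × 10⁻²² kg·m/s.
λ = h/p = 6.626 × 10⁻³⁴ / 1.484 × 10⁻²² = 4.46 × 10⁻¹² m = 4460 fm.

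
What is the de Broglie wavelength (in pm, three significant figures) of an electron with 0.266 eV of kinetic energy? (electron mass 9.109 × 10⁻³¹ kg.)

λ = 2380 pm

KE = 0.266 eV = 4.261 × 10⁻²⁰ J.
p = √(2mKE) = √(2 × 9.109 × 10⁻³¹ × 4.261 × 10⁻²⁰) = 2.786 × 10⁻²⁵ kg·m/s.
λ = h/p = 6.626 × 10⁻³⁴ / 2.786 × 10⁻²⁵ = 2.38 × 10⁻⁹ m = 2380 pm.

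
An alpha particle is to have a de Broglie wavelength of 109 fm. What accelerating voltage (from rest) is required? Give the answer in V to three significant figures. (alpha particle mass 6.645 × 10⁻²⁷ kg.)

V = 8680 V

p = h/λ = 6.626 × 10⁻³⁴ / 1.090 × 10⁻¹³ = 6.079 × 10⁻²¹ kg·m/s.
KE = p²/(2m) = 2.781 × 10⁻¹⁵ J.
V = KE/2e = 2.781 × 10⁻¹⁵ / (2 × 1.602 × 10⁻¹⁹) = 8680 V.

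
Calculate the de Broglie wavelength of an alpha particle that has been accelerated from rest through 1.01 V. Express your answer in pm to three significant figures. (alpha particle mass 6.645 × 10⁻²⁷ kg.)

KE = 2eV = 2 × 1.602 × 10⁻¹⁹ × 1.010 = 3.236 × 10⁻¹⁹ J.
p = √(2mKE) = √(2 × 6.645 × 10⁻²⁷ × 3.236 × 10⁻¹⁹) = 6.558 × 10⁻²³ kg·m/s.
λ = h/p = 6.626 × 10⁻³⁴ / 6.558 × 10⁻²³ = 1.01 × 10⁻¹¹ m = 10.1 pm.

λ = 10.1 pm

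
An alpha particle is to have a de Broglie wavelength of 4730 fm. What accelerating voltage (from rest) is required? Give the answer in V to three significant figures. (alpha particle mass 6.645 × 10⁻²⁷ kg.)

V = 4.61 V

p = h/λ = 6.626 × 10⁻³⁴ / 4.730 × 10⁻¹² = 1.401 × 10⁻²² kg·m/s.
KE = p²/(2m) = 1.477 × 10⁻¹⁸ J.
V = KE/2e = 1.477 × 10⁻¹⁸ / (2 × 1.602 × 10⁻¹⁹) = 4.61 V.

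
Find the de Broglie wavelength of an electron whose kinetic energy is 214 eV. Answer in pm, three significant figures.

KE = 214 eV = 3.428 × 10⁻¹⁷ J.
p = √(2mKE) = √(2 × 9.109 × 10⁻³¹ × 3.428 × 10⁻¹⁷) = 7.903 × 10⁻²⁴ kg·m/s.
λ = h/p = 6.626 × 10⁻³⁴ / 7.903 × 10⁻²⁴ = 8.38 × 10⁻¹¹ m = 83.8 pm.

λ = 83.8 pm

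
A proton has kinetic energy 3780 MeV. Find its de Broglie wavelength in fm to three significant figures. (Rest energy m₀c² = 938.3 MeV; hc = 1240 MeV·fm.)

λ = 0.268 fm

Total energy E = KE + m₀c² = 3780 + 938.3 = 4718.3 MeV.
(pc)² = E² − (m₀c²)² = (4718.3)² − (938.3)² = 2.138 × 10⁷ MeV², so pc = 4624 MeV.
λ = hc/(pc) = 1240 MeV·fm / 4624 MeV = 0.268 fm.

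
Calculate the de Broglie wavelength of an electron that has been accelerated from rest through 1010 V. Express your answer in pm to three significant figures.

KE = eV = 1.602 × 10⁻¹⁹ × 1010 = 1.618 × 10⁻¹⁶ J.
p = √(2mKE) = √(2 × 9.109 × 10⁻³¹ × 1.618 × 10⁻¹⁶) = 1.717 × 10⁻²³ kg·m/s.
λ = h/p = 6.626 × 10⁻³⁴ / 1.717 × 10⁻²³ = 3.86 × 10⁻¹¹ m = 38.6 pm.

λ = 38.6 pm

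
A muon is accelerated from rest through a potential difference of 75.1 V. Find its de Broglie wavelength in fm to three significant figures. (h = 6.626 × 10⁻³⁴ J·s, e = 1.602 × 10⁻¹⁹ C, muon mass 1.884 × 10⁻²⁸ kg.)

λ = 9840 fm

KE = eV = 1.602 × 10⁻¹⁹ × 75.10 = 1.203 × 10⁻¹⁷ J.
p = √(2mKE) = √(2 × 1.884 × 10⁻²⁸ × 1.203 × 10⁻¹⁷) = 6.733 × 10⁻²³ kg·m/s.
λ = h/p = 6.626 × 10⁻³⁴ / 6.733 × 10⁻²³ = 9.84 × 10⁻¹² m = 9840 fm.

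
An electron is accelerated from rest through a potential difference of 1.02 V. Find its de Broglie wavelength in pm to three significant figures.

λ = 1210 pm

KE = eV = 1.602 × 10⁻¹⁹ × 1.020 = 1.634 × 10⁻¹⁹ J.
p = √(2mKE) = √(2 × 9.109 × 10⁻³¹ × 1.634 × 10⁻¹⁹) = 5.456 × 10⁻²⁵ kg·m/s.
λ = h/p = 6.626 × 10⁻³⁴ / 5.456 × 10⁻²⁵ = 1.21 × 10⁻⁹ m = 1210 pm.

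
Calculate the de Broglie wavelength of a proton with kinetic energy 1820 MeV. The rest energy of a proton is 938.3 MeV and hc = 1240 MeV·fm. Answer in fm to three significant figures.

Total energy E = KE + m₀c² = 1820 + 938.3 = 2758.3 MeV.
(pc)² = E² − (m₀c²)² = (2758.3)² − (938.3)² = 6.728 × 10⁶ MeV², so pc = 2594 MeV.
λ = hc/(pc) = 1240 MeV·fm / 2594 MeV = 0.478 fm.

λ = 0.478 fm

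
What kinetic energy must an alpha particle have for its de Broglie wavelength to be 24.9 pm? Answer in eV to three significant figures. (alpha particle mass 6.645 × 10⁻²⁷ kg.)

p = h/λ = 6.626 × 10⁻³⁴ / 2.490 × 10⁻¹¹ = 2.661 × 10⁻²³ kg·m/s.
KE = p²/(2m) = (2.661 × 10⁻²³)² / (2 × 6.645 × 10⁻²⁷) = 5.328 × 10⁻²⁰ J = 0.333 eV.

KE = 0.333 eV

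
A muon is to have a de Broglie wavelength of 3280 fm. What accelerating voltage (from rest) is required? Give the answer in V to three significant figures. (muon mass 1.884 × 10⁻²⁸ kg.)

V = 676 V

p = h/λ = 6.626 × 10⁻³⁴ / 3.280 × 10⁻¹² = 2.020 × 10⁻²² kg·m/s.
KE = p²/(2m) = 1.083 × 10⁻¹⁶ J.
V = KE/e = 1.083 × 10⁻¹⁶ / (1.602 × 10⁻¹⁹) = 676 V.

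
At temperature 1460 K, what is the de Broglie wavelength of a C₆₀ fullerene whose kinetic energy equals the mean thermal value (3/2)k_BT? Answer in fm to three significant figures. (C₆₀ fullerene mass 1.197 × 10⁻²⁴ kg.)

λ = 2460 fm

KE = (3/2)k_BT = 1.5 × 1.381 × 10⁻²³ × 1460 = 3.024 × 10⁻²⁰ J.
p = √(2mKE) = √(2 × 1.197 × 10⁻²⁴ × 3.024 × 10⁻²⁰) = 2.691 × 10⁻²² kg·m/s.
λ = h/p = 2.46 × 10⁻¹² m = 2460 fm.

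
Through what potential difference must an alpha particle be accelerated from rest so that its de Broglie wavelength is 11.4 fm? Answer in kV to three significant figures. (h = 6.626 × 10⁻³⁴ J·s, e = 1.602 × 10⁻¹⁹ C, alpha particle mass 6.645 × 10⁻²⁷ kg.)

V = 793 kV

p = h/λ = 6.626 × 10⁻³⁴ / 1.140 × 10⁻¹⁴ = 5.812 × 10⁻²⁰ kg·m/s.
KE = p²/(2m) = 2.542 × 10⁻¹³ J.
V = KE/2e = 2.542 × 10⁻¹³ / (2 × 1.602 × 10⁻¹⁹) = 793 kV.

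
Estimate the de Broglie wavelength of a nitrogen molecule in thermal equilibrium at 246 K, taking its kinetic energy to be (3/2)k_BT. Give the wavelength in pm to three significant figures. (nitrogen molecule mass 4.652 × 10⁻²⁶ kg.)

KE = (3/2)k_BT = 1.5 × 1.381 × 10⁻²³ × 246 = 5.096 × 10⁻²¹ J.
p = √(2mKE) = √(2 × 4.652 × 10⁻²⁶ × 5.096 × 10⁻²¹) = 2.177 × 10⁻²³ kg·m/s.
λ = h/p = 3.04 × 10⁻¹¹ m = 30.4 pm.

λ = 30.4 pm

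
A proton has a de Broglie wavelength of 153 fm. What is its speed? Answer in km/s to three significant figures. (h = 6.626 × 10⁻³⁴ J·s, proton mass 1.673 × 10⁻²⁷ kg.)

p = h/λ = 6.626 × 10⁻³⁴ / 1.530 × 10⁻¹³ = 4.331 × 10⁻²¹ kg·m/s.
v = p/m = 4.331 × 10⁻²¹ / 1.673 × 10⁻²⁷ = 2.59 × 10⁶ m/s = 2590 km/s.

v = 2590 km/s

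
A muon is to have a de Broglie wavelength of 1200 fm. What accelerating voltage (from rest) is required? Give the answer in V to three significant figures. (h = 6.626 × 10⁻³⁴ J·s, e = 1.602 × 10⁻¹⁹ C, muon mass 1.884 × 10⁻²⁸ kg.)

V = 5050 V

p = h/λ = 6.626 × 10⁻³⁴ / 1.200 × 10⁻¹² = 5.522 × 10⁻²² kg·m/s.
KE = p²/(2m) = 8.092 × 10⁻¹⁶ J.
V = KE/e = 8.092 × 10⁻¹⁶ / (1.602 × 10⁻¹⁹) = 5050 V.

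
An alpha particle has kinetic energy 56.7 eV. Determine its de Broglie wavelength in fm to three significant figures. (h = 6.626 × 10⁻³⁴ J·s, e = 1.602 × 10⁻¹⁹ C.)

λ = 1910 fm

KE = 56.7 eV = 9.083 × 10⁻¹⁸ J.
p = √(2mKE) = √(2 × 6.645 × 10⁻²⁷ × 9.083 × 10⁻¹⁸) = 3.474 × 10⁻²² kg·m/s.
λ = h/p = 6.626 × 10⁻³⁴ / 3.474 × 10⁻²² = 1.91 × 10⁻¹² m = 1910 fm.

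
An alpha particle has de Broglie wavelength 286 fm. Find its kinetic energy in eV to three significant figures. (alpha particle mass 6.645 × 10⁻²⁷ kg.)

KE = 2520 eV

p = h/λ = 6.626 × 10⁻³⁴ / 2.860 × 10⁻¹³ = 2.317 × 10⁻²¹ kg·m/s.
KE = p²/(2m) = (2.317 × 10⁻²¹)² / (2 × 6.645 × 10⁻²⁷) = 4.039 × 10⁻¹⁶ J = 2520 eV.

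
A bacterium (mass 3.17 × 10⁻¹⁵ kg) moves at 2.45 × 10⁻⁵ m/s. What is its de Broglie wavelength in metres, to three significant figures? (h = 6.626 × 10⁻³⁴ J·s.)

λ = 8.53 × 10⁻¹⁵ m

p = mv = 3.17 × 10⁻¹⁵ × 2.45 × 10⁻⁵ = 7.767 × 10⁻²⁰ kg·m/s.
λ = h/p = 6.626 × 10⁻³⁴ / 7.767 × 10⁻²⁰ = 8.53 × 10⁻¹⁵ m.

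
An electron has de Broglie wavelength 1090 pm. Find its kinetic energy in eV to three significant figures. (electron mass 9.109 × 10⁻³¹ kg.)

p = h/λ = 6.626 × 10⁻³⁴ / 1.090 × 10⁻⁹ = 6.079 × 10⁻²⁵ kg·m/s.
KE = p²/(2m) = (6.079 × 10⁻²⁵)² / (2 × 9.109 × 10⁻³¹) = 2.028 × 10⁻¹⁹ J = 1.27 eV.

KE = 1.27 eV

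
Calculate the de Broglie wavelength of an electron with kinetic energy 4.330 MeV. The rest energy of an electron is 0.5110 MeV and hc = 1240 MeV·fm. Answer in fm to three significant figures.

Total energy E = KE + m₀c² = 4.330 + 0.5110 = 4.8410 MeV.
(pc)² = E² − (m₀c²)² = (4.8410)² − (0.5110)² = 23.17 MeV², so pc = 4.814 MeV.
λ = hc/(pc) = 1240 MeV·fm / 4.814 MeV = 258 fm.

λ = 258 fm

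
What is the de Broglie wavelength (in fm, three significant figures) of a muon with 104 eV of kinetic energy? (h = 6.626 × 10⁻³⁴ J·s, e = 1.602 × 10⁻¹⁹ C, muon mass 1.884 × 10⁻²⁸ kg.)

KE = 104 eV = 1.666 × 10⁻¹⁷ J.
p = √(2mKE) = √(2 × 1.884 × 10⁻²⁸ × 1.666 × 10⁻¹⁷) = 7.923 × 10⁻²³ kg·m/s.
λ = h/p = 6.626 × 10⁻³⁴ / 7.923 × 10⁻²³ = 8.36 × 10⁻¹² m = 8360 fm.

λ = 8360 fm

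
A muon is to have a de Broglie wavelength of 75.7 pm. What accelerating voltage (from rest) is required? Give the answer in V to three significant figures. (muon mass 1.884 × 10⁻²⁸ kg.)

V = 1.27 V

p = h/λ = 6.626 × 10⁻³⁴ / 7.570 × 10⁻¹¹ = 8.753 × 10⁻²⁴ kg·m/s.
KE = p²/(2m) = 2.033 × 10⁻¹⁹ J.
V = KE/e = 2.033 × 10⁻¹⁹ / (1.602 × 10⁻¹⁹) = 1.27 V.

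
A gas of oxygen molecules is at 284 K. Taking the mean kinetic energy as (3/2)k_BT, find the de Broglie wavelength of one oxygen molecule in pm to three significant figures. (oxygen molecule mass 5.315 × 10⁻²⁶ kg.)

KE = (3/2)k_BT = 1.5 × 1.381 × 10⁻²³ × 284 = 5.883 × 10⁻²¹ J.
p = √(2mKE) = √(2 × 5.315 × 10⁻²⁶ × 5.883 × 10⁻²¹) = 2.501 × 10⁻²³ kg·m/s.
λ = h/p = 2.65 × 10⁻¹¹ m = 26.5 pm.

λ = 26.5 pm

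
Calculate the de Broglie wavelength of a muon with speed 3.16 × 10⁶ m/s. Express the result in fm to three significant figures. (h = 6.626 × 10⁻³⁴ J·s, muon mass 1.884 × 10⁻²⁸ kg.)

λ = 1110 fm

p = mv = 1.884 × 10⁻²⁸ × 3.16 × 10⁶ = 5.953 × 10⁻²² kg·m/s.
λ = h/p = 6.626 × 10⁻³⁴ / 5.953 × 10⁻²² = 1.11 × 10⁻¹² m = 1110 fm.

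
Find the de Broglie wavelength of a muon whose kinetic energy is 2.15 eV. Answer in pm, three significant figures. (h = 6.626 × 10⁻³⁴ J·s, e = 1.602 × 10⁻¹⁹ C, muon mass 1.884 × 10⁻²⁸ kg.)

λ = 58.2 pm

KE = 2.15 eV = 3.444 × 10⁻¹⁹ J.
p = √(2mKE) = √(2 × 1.884 × 10⁻²⁸ × 3.444 × 10⁻¹⁹) = 1.139 × 10⁻²³ kg·m/s.
λ = h/p = 6.626 × 10⁻³⁴ / 1.139 × 10⁻²³ = 5.82 × 10⁻¹¹ m = 58.2 pm.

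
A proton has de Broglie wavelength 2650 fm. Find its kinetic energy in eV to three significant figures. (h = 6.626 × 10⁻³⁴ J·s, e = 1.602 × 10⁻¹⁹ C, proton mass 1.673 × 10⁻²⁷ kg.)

KE = 117 eV

p = h/λ = 6.626 × 10⁻³⁴ / 2.650 × 10⁻¹² = 2.500 × 10⁻²² kg·m/s.
KE = p²/(2m) = (2.500 × 10⁻²²)² / (2 × 1.673 × 10⁻²⁷) = 1.868 × 10⁻¹⁷ J = 117 eV.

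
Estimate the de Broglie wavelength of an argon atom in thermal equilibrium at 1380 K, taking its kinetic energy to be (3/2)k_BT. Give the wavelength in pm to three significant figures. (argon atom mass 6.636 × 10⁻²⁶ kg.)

KE = (3/2)k_BT = 1.5 × 1.381 × 10⁻²³ × 1380 = 2.859 × 10⁻²⁰ J.
p = √(2mKE) = √(2 × 6.636 × 10⁻²⁶ × 2.859 × 10⁻²⁰) = 6.160 × 10⁻²³ kg·m/s.
λ = h/p = 1.08 × 10⁻¹¹ m = 10.8 pm.

λ = 10.8 pm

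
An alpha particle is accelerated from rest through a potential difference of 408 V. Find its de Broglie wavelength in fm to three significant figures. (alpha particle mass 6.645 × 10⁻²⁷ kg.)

λ = 503 fm

KE = 2eV = 2 × 1.602 × 10⁻¹⁹ × 408.0 = 1.307 × 10⁻¹⁶ J.
p = √(2mKE) = √(2 × 6.645 × 10⁻²⁷ × 1.307 × 10⁻¹⁶) = 1.318 × 10⁻²¹ kg·m/s.
λ = h/p = 6.626 × 10⁻³⁴ / 1.318 × 10⁻²¹ = 5.03 × 10⁻¹³ m = 503 fm.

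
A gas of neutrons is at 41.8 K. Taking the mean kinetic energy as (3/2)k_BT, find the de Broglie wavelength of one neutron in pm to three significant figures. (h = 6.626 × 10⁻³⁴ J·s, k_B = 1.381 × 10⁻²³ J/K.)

λ = 389 pm

KE = (3/2)k_BT = 1.5 × 1.381 × 10⁻²³ × 41.8 = 8.659 × 10⁻²² J.
p = √(2mKE) = √(2 × 1.675 × 10⁻²⁷ × 8.659 × 10⁻²²) = 1.703 × 10⁻²⁴ kg·m/s.
λ = h/p = 3.89 × 10⁻¹⁰ m = 389 pm.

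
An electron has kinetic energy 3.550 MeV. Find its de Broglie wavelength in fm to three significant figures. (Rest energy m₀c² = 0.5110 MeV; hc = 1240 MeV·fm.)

λ = 308 fm

Total energy E = KE + m₀c² = 3.550 + 0.5110 = 4.0610 MeV.
(pc)² = E² − (m₀c²)² = (4.0610)² − (0.5110)² = 16.23 MeV², so pc = 4.029 MeV.
λ = hc/(pc) = 1240 MeV·fm / 4.029 MeV = 308 fm.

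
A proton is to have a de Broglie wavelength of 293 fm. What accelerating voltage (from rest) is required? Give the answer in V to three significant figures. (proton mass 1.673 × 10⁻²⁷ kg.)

V = 9540 V

p = h/λ = 6.626 × 10⁻³⁴ / 2.930 × 10⁻¹³ = 2.261 × 10⁻²¹ kg·m/s.
KE = p²/(2m) = 1.528 × 10⁻¹⁵ J.
V = KE/e = 1.528 × 10⁻¹⁵ / (1.602 × 10⁻¹⁹) = 9540 V.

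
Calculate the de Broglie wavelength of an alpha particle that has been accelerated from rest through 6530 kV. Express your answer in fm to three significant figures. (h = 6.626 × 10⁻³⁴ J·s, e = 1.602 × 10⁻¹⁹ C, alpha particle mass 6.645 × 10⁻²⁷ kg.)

KE = 2eV = 2 × 1.602 × 10⁻¹⁹ × 6.530 × 10⁶ = 2.092 × 10⁻¹² J.
p = √(2mKE) = √(2 × 6.645 × 10⁻²⁷ × 2.092 × 10⁻¹²) = 1.667 × 10⁻¹⁹ kg·m/s.
λ = h/p = 6.626 × 10⁻³⁴ / 1.667 × 10⁻¹⁹ = 3.97 × 10⁻¹⁵ m = 3.97 fm.

λ = 3.97 fm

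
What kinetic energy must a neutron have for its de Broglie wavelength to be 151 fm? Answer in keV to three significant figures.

p = h/λ = 6.626 × 10⁻³⁴ / 1.510 × 10⁻¹³ = 4.388 × 10⁻²¹ kg·m/s.
KE = p²/(2m) = (4.388 × 10⁻²¹)² / (2 × 1.675 × 10⁻²⁷) = 5.748 × 10⁻¹⁵ J = 35.9 keV.

KE = 35.9 keV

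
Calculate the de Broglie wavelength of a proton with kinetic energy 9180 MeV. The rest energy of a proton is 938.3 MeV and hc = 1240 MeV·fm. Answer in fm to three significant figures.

Total energy E = KE + m₀c² = 9180 + 938.3 = 10118.3 MeV.
(pc)² = E² − (m₀c²)² = (10118.3)² − (938.3)² = 1.015 × 10⁸ MeV², so pc = 1.007 × 10⁴ MeV.
λ = hc/(pc) = 1240 MeV·fm / 1.007 × 10⁴ MeV = 0.123 fm.

λ = 0.123 fm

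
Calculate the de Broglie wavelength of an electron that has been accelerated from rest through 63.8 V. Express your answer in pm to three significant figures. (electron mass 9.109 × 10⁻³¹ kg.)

KE = eV = 1.602 × 10⁻¹⁹ × 63.80 = 1.022 × 10⁻¹⁷ J.
p = √(2mKE) = √(2 × 9.109 × 10⁻³¹ × 1.022 × 10⁻¹⁷) = 4.315 × 10⁻²⁴ kg·m/s.
λ = h/p = 6.626 × 10⁻³⁴ / 4.315 × 10⁻²⁴ = 1.54 × 10⁻¹⁰ m = 154 pm.

λ = 154 pm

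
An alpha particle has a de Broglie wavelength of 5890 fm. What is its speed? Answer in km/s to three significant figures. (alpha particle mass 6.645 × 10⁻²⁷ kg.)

p = h/λ = 6.626 × 10⁻³⁴ / 5.890 × 10⁻¹² = 1.125 × 10⁻²² kg·m/s.
v = p/m = 1.125 × 10⁻²² / 6.645 × 10⁻²⁷ = 1.69 × 10⁴ m/s = 16.9 km/s.

v = 16.9 km/s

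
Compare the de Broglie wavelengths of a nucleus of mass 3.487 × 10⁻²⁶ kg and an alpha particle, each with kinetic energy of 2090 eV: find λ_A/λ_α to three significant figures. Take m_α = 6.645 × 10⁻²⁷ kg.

At fixed KE, p = √(2mKE) so λ = h/p ∝ 1/√m.
λ_A/λ_α = √(m_α/m_A) = √(6.645 × 10⁻²⁷/3.487 × 10⁻²⁶) = √(0.1906) = 0.437.

λ_A/λ_α = 0.437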